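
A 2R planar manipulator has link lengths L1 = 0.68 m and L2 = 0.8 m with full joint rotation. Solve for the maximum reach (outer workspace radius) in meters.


r_max = L1 + L2 = 0.68 + 0.8 = 1.4800

1.4800 m


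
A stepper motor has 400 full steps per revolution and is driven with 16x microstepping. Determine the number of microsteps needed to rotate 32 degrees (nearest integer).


step_size = 360/(400*16) = 360/6400 = 0.056250 deg
n = 32/(360/6400) = 32*6400/360 = 568.8889 -> 569

569 steps


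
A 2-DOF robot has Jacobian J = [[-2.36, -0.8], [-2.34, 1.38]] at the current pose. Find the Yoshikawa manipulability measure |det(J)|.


det(J) = -2.36*1.38 - (-0.8)*(-2.34) = -5.1288
|det(J)| = 5.1288

5.1288


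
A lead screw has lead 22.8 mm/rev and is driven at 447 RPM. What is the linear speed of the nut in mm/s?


v = lead * (RPM/60) = 22.8*447/60 = 169.8600

169.8600 mm/s


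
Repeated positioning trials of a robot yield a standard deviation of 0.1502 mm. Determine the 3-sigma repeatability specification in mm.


repeatability = 3*sigma = 3*0.1502 = 0.4506

0.4506 mm


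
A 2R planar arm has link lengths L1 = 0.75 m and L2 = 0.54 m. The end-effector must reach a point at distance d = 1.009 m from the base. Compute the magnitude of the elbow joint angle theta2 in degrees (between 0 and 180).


cos(th2) = (d^2 - L1^2 - L2^2)/(2*L1*L2) = (1.009^2 - 0.75^2 - 0.54^2)/(2*0.75*0.54) = 0.20244568
th2 = acos(0.20244568) = 78.3200 deg

78.3200 degrees


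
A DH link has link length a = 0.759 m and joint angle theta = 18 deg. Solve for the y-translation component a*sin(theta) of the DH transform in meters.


a*sin(theta) = 0.759*sin(18 deg) = 0.2345

0.2345 m


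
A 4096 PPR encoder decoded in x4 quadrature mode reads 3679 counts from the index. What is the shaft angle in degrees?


angle = counts * 360 / (PPR*4) = 3679 * 360 / 16384 = 80.8374

80.8374 degrees


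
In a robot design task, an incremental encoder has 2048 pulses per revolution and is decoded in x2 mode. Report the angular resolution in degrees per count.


resolution = 360 / (PPR * 2) = 360 / 4096 = 0.0879

0.0879 degrees


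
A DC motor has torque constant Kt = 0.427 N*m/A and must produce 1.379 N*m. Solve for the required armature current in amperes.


I = tau / Kt = 1.379/0.427 = 3.2295

3.2295 A


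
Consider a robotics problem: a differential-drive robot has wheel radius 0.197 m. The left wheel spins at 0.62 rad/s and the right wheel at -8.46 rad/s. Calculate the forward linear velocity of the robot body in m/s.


v = r*(wR + wL)/2 = 0.197*(-8.46 + 0.62)/2 = -0.7722

-0.7722 m/s


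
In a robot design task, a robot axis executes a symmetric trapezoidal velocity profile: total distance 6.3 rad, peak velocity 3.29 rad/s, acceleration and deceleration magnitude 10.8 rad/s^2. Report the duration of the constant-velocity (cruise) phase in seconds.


t_acc = v/a = 0.304630 s, d_acc = v^2/(2a) = 0.501116 rad each
d_cruise = 6.3 - 2*0.501116 = 5.297768 rad
t_cruise = d_cruise/v = 5.297768/3.29 = 1.6103

1.6103 s


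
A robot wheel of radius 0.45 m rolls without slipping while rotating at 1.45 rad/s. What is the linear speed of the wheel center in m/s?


v = omega * r = 1.45 * 0.45 = 0.6525

0.6525 m/s


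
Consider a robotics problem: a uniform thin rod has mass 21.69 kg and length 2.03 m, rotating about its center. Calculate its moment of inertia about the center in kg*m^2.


I = (1/12)*m*L^2 = (1/12)*21.69*2.03^2 = 7.4485

7.4485 kg*m^2


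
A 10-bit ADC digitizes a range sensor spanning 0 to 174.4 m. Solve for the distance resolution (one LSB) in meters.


res = range / 2^n = 174.4/2^10 = 174.4/1024 = 0.1703

0.1703 m


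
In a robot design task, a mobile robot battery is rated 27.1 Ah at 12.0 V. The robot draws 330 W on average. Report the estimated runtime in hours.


E = 27.1*12.0 = 325.2000 Wh
t = E/P = 325.2000/330 = 0.9855

0.9855 hours


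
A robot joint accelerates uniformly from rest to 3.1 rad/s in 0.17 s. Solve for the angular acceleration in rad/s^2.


alpha = delta_omega / t = 3.1 / 0.17 = 18.2353

18.2353 rad/s^2


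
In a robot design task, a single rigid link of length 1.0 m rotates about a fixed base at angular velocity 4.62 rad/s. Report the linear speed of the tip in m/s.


v = L*omega = 1.0 * 4.62 = 4.6200

4.6200 m/s


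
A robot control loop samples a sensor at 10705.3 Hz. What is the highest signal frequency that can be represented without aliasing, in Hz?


f_max = f_s/2 = 10705.3/2 = 5352.6500

5352.6500 Hz


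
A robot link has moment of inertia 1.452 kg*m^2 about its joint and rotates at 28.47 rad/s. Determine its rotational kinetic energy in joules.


KE = (1/2)*I*omega^2 = 0.5*1.452*28.47^2 = 588.4527

588.4527 J


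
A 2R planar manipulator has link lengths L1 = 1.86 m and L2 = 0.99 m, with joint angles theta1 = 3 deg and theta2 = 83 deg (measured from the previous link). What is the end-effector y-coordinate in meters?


y = L1*sin(th1) + L2*sin(th1+th2) = 1.86*sin(3 deg) + 0.99*sin(86 deg) = 1.0849

1.0849 m


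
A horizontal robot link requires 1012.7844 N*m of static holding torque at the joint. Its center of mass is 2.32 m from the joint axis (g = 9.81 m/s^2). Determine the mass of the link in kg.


m = tau / (g*L) = 1012.7844 / (9.81 * 2.32) = 44.5000

44.5000 kg


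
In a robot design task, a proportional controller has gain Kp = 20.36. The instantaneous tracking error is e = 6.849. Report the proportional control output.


u_P = Kp * e = 20.36 * 6.849 = 139.4456

139.4456


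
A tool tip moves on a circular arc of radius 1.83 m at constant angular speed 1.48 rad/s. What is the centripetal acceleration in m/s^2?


a_c = omega^2 * r = 1.48^2 * 1.83 = 4.0084

4.0084 m/s^2


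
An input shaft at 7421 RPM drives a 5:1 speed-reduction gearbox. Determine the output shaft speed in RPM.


omega_out = omega_in / N = 7421 / 5 = 1484.2000

1484.2000 RPM


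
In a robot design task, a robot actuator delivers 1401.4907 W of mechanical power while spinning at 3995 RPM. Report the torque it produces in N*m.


omega = 3995 * 2*pi/60 = 418.355422 rad/s
tau = P / omega = 1401.4907 / 418.355422 = 3.3500

3.3500 N*m


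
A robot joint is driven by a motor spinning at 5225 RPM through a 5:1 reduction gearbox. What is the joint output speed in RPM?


omega_joint = omega_motor / N = 5225 / 5 = 1045.0000

1045.0000 RPM


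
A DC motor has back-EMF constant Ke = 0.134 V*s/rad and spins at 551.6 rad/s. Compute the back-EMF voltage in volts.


V_emf = Ke * omega = 0.134*551.6 = 73.9144

73.9144 V


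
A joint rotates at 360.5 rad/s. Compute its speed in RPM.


RPM = 360.5 * 60/(2*pi) = 3442.5214

3442.5214 RPM


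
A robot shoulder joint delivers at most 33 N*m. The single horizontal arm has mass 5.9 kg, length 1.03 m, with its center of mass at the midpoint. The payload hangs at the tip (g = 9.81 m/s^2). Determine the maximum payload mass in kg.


tau_arm = m_arm*g*(L/2) = 5.9*9.81*1.03/2 = 29.8077 N*m
tau_payload = tau_max - tau_arm = 33 - 29.8077 = 3.1923
m_payload = tau_payload / (g*L) = 3.1923 / (9.81*1.03) = 0.3159

0.3159 kg


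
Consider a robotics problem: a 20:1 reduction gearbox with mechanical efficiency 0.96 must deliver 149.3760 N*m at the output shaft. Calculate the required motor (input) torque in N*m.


tau_in = tau_out / (N * eta) = 149.3760 / (20 * 0.96) = 7.7800

7.7800 N*m


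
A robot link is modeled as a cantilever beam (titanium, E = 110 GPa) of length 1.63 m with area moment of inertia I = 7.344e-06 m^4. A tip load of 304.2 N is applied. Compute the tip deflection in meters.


delta = F*L^3/(3*E*I) = 304.2*1.63^3/(3*1.100e+11*7.344e-06)
      = 1317.4132374/2423520 = 5.4359e-04

5.4359e-04 m


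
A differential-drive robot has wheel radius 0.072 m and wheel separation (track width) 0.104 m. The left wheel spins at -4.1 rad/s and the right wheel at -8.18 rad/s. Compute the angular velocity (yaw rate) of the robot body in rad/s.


omega = r*(wR - wL)/L = 0.072*(-8.18 - (-4.1))/0.104 = -2.8246

-2.8246 rad/s


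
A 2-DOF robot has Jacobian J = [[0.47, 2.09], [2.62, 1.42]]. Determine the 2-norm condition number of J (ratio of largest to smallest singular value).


JJ^T eigenvalues: trace(JJ^T) = 13.4698, det(JJ^T) = det(J)^2 = 23.12071056
s_max^2 = (13.4698 + sqrt(88.95266980))/2 = 11.45063615
s_min^2 = (13.4698 - sqrt(88.95266980))/2 = 2.01916385
kappa = s_max/s_min = sqrt(11.45063615/2.01916385) = 2.3814

2.3814


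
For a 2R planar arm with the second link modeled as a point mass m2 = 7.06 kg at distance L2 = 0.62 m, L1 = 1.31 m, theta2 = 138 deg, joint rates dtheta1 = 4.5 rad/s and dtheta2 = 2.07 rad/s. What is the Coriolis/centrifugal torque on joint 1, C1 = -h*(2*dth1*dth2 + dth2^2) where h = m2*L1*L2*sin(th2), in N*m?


h = m2*L1*L2*sin(th2) = 7.06*1.31*0.62*sin(138 deg) = 3.836883
C1 = -h*(2*4.5*2.07 + 2.07^2) = -3.836883*22.9149 = -87.9218

-87.9218 N*m


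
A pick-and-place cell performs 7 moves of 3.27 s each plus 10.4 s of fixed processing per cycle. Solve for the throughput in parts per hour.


T_cycle = 7*3.27 + 10.4 = 33.2900 s
rate = 3600/T = 108.1406

108.1406 parts/hour


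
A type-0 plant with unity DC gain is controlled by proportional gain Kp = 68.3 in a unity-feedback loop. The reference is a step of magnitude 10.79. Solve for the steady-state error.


e_ss = R/(1 + Kp) = 10.79/(1 + 68.3) = 10.79/69.3000 = 0.1557

0.1557


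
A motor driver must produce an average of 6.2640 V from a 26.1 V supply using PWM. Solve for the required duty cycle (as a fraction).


D = V_avg/V_supply = 6.2640/26.1 = 0.2400

0.2400


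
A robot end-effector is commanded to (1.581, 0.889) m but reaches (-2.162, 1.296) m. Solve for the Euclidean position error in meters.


dx = -2.162 - (1.581) = -3.7430, dy = 1.296 - (0.889) = 0.4070
err = sqrt(14.010049 + 0.165649) = 3.7651

3.7651 m


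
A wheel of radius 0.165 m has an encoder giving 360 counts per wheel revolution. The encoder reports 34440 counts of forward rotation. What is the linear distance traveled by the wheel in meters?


revs = 34440/360 = 95.666667
d = revs * 2*pi*r = 95.666667 * 2*pi*0.165 = 99.1801

99.1801 m


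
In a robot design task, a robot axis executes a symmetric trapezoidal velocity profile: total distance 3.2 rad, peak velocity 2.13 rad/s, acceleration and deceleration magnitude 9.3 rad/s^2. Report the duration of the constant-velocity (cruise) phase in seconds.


t_acc = v/a = 0.229032 s, d_acc = v^2/(2a) = 0.243919 rad each
d_cruise = 3.2 - 2*0.243919 = 2.712162 rad
t_cruise = d_cruise/v = 2.712162/2.13 = 1.2733

1.2733 s


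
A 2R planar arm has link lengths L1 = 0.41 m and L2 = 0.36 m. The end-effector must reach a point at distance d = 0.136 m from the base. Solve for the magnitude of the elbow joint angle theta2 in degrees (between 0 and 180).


cos(th2) = (d^2 - L1^2 - L2^2)/(2*L1*L2) = (0.136^2 - 0.41^2 - 0.36^2)/(2*0.41*0.36) = -0.94581301
th2 = acos(-0.94581301) = 161.0519 deg

161.0519 degrees


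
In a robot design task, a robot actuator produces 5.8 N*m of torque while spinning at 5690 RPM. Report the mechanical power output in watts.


omega = 5690 * 2*pi/60 = 595.855407 rad/s
P = tau * omega = 5.8 * 595.855407 = 3455.9614

3455.9614 W


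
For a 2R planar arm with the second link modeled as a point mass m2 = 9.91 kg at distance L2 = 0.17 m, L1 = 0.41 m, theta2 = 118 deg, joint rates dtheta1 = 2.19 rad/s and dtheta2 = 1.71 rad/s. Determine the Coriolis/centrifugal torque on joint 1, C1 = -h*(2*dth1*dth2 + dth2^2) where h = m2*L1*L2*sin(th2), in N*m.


h = m2*L1*L2*sin(th2) = 9.91*0.41*0.17*sin(118 deg) = 0.609876
C1 = -h*(2*2.19*1.71 + 1.71^2) = -0.609876*10.4139 = -6.3512

-6.3512 N*m


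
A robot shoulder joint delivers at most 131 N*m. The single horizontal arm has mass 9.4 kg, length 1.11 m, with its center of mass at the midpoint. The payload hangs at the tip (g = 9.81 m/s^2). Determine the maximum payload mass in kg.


tau_arm = m_arm*g*(L/2) = 9.4*9.81*1.11/2 = 51.1788 N*m
tau_payload = tau_max - tau_arm = 131 - 51.1788 = 79.8212
m_payload = tau_payload / (g*L) = 79.8212 / (9.81*1.11) = 7.3304

7.3304 kg


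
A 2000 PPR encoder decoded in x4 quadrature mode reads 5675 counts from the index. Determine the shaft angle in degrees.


angle = counts * 360 / (PPR*4) = 5675 * 360 / 8000 = 255.3750

255.3750 degrees


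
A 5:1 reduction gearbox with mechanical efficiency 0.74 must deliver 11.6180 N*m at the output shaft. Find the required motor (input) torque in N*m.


tau_in = tau_out / (N * eta) = 11.6180 / (5 * 0.74) = 3.1400

3.1400 N*m


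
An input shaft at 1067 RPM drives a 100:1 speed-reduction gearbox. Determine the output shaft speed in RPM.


omega_out = omega_in / N = 1067 / 100 = 10.6700

10.6700 RPM


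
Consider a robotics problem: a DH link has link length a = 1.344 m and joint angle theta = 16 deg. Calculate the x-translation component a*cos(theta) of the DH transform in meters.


a*cos(theta) = 1.344*cos(16 deg) = 1.2919

1.2919 m


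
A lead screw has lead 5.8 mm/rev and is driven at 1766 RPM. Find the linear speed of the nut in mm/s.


v = lead * (RPM/60) = 5.8*1766/60 = 170.7133

170.7133 mm/s


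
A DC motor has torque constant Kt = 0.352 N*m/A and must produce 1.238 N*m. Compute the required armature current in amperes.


I = tau / Kt = 1.238/0.352 = 3.5170

3.5170 A


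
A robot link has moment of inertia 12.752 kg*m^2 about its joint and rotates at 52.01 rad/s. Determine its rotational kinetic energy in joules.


KE = (1/2)*I*omega^2 = 0.5*12.752*52.01^2 = 17247.3357

17247.3357 J


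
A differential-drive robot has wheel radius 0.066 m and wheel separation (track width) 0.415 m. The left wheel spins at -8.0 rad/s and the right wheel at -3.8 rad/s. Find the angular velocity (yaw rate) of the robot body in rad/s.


omega = r*(wR - wL)/L = 0.066*(-3.8 - (-8.0))/0.415 = 0.6680

0.6680 rad/s


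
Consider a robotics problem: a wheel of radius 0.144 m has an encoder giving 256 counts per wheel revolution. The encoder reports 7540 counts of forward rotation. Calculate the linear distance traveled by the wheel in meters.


revs = 7540/256 = 29.453125
d = revs * 2*pi*r = 29.453125 * 2*pi*0.144 = 26.6486

26.6486 m


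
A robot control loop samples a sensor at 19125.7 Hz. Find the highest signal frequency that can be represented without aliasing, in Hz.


f_max = f_s/2 = 19125.7/2 = 9562.8500

9562.8500 Hz


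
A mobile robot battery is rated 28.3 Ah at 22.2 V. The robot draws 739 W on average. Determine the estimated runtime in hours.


E = 28.3*22.2 = 628.2600 Wh
t = E/P = 628.2600/739 = 0.8501

0.8501 hours


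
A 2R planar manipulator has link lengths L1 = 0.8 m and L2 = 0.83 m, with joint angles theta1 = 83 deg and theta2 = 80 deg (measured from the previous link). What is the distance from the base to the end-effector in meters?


x = L1*cos(th1) + L2*cos(th1+th2) = -0.696237
y = L1*sin(th1) + L2*sin(th1+th2) = 1.036705
d = sqrt(x^2 + y^2) = sqrt(0.484746 + 1.074757) = 1.2488

1.2488 m


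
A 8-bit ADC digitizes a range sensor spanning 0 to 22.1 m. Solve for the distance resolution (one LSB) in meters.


res = range / 2^n = 22.1/2^8 = 22.1/256 = 0.0863

0.0863 m


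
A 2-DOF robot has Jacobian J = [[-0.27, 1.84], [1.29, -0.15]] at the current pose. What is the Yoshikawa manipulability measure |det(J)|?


det(J) = -0.27*-0.15 - (1.84)*(1.29) = -2.3331
|det(J)| = 2.3331

2.3331


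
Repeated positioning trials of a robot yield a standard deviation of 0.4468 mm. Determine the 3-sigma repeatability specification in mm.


repeatability = 3*sigma = 3*0.4468 = 1.3404

1.3404 mm


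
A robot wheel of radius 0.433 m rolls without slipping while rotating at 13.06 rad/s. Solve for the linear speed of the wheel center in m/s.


v = omega * r = 13.06 * 0.433 = 5.6550

5.6550 m/s


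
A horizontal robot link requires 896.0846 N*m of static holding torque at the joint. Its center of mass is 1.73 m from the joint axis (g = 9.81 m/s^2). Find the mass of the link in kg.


m = tau / (g*L) = 896.0846 / (9.81 * 1.73) = 52.8000

52.8000 kg


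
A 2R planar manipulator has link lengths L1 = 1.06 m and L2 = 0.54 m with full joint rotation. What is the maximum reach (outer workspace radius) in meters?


r_max = L1 + L2 = 1.06 + 0.54 = 1.6000

1.6000 m


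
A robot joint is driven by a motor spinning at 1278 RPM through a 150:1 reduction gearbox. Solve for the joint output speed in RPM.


omega_joint = omega_motor / N = 1278 / 150 = 8.5200

8.5200 RPM


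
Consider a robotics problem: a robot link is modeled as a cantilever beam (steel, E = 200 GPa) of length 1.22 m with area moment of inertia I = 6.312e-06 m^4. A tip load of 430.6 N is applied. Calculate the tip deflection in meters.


delta = F*L^3/(3*E*I) = 430.6*1.22^3/(3*2.000e+11*6.312e-06)
      = 781.9041488/3787200 = 2.0646e-04

2.0646e-04 m


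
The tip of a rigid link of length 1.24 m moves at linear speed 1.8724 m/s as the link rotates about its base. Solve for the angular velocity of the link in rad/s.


omega = v / L = 1.8724 / 1.24 = 1.5100

1.5100 rad/s


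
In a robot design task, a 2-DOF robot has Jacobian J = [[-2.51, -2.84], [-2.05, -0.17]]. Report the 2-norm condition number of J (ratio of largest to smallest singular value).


JJ^T eigenvalues: trace(JJ^T) = 18.5971, det(JJ^T) = det(J)^2 = 29.10926209
s_max^2 = (18.5971 + sqrt(229.41508005))/2 = 16.87177719
s_min^2 = (18.5971 - sqrt(229.41508005))/2 = 1.72532281
kappa = s_max/s_min = sqrt(16.87177719/1.72532281) = 3.1271

3.1271


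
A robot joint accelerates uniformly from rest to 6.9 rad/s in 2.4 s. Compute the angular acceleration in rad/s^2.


alpha = delta_omega / t = 6.9 / 2.4 = 2.8750

2.8750 rad/s^2


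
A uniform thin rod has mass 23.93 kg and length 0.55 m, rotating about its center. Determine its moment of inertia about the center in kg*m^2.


I = (1/12)*m*L^2 = (1/12)*23.93*0.55^2 = 0.6032

0.6032 kg*m^2


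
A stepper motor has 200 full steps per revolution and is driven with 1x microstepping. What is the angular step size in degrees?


step = 360/(200*1) = 360/200 = 1.8000

1.8000 degrees


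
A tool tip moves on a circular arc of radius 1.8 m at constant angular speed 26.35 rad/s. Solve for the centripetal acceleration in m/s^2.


a_c = omega^2 * r = 26.35^2 * 1.8 = 1249.7805

1249.7805 m/s^2


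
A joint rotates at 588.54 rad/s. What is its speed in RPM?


RPM = 588.54 * 60/(2*pi) = 5620.1430

5620.1430 RPM


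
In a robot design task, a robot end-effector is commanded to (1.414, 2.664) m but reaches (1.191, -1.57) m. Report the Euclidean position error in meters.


dx = 1.191 - (1.414) = -0.2230, dy = -1.57 - (2.664) = -4.2340
err = sqrt(0.049729 + 17.926756) = 4.2399

4.2399 m


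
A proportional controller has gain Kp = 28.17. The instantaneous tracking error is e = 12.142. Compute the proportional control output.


u_P = Kp * e = 28.17 * 12.142 = 342.0401

342.0401


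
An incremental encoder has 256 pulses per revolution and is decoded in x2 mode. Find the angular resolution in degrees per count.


resolution = 360 / (PPR * 2) = 360 / 512 = 0.7031

0.7031 degrees


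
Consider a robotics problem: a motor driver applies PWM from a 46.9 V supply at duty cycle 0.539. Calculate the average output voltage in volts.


V_avg = V_supply * D = 46.9*0.539 = 25.2791

25.2791 V


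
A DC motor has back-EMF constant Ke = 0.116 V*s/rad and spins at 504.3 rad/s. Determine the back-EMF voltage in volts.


V_emf = Ke * omega = 0.116*504.3 = 58.4988

58.4988 V


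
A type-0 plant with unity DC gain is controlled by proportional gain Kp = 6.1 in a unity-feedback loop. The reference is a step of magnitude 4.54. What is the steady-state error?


e_ss = R/(1 + Kp) = 4.54/(1 + 6.1) = 4.54/7.1000 = 0.6394

0.6394


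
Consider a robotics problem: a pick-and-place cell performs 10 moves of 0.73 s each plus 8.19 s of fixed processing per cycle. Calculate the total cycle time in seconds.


T = 10*0.73 + 8.19 = 15.4900

15.4900 s


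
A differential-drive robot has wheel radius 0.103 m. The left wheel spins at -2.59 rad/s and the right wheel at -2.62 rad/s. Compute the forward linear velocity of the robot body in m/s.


v = r*(wR + wL)/2 = 0.103*(-2.62 + -2.59)/2 = -0.2683

-0.2683 m/s


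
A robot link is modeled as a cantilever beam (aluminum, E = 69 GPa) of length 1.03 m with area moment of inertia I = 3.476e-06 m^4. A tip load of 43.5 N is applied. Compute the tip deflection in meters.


delta = F*L^3/(3*E*I) = 43.5*1.03^3/(3*6.900e+10*3.476e-06)
      = 47.5336245/719532 = 6.6062e-05

6.6062e-05 m


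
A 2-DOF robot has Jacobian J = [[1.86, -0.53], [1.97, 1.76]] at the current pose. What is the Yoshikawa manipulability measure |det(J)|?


det(J) = 1.86*1.76 - (-0.53)*(1.97) = 4.3177
|det(J)| = 4.3177

4.3177


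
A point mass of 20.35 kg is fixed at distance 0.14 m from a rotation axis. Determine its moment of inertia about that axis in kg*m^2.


I = m*r^2 = 20.35*0.14^2 = 0.3989

0.3989 kg*m^2


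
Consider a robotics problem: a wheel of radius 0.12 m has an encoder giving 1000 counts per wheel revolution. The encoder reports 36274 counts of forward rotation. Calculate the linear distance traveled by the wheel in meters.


revs = 36274/1000 = 36.274000
d = revs * 2*pi*r = 36.274000 * 2*pi*0.12 = 27.3500

27.3500 m


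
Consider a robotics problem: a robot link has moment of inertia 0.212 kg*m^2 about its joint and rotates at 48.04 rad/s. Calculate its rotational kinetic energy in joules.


KE = (1/2)*I*omega^2 = 0.5*0.212*48.04^2 = 244.6312

244.6312 J


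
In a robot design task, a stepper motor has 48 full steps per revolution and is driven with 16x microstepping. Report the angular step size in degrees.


step = 360/(48*16) = 360/768 = 0.4688

0.4688 degrees


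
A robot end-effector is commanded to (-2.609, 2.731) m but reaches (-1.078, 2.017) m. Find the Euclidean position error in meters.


dx = -1.078 - (-2.609) = 1.5310, dy = 2.017 - (2.731) = -0.7140
err = sqrt(2.343961 + 0.509796) = 1.6893

1.6893 m


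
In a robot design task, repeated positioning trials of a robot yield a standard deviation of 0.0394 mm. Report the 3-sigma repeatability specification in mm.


repeatability = 3*sigma = 3*0.0394 = 0.1182

0.1182 mm


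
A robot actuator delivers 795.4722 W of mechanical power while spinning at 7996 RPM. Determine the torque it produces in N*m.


omega = 7996 * 2*pi/60 = 837.339162 rad/s
tau = P / omega = 795.4722 / 837.339162 = 0.9500

0.9500 N*m


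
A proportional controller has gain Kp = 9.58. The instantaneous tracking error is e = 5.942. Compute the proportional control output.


u_P = Kp * e = 9.58 * 5.942 = 56.9244

56.9244


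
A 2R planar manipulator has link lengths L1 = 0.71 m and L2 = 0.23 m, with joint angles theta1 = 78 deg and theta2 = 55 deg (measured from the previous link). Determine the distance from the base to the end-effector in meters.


x = L1*cos(th1) + L2*cos(th1+th2) = -0.009242
y = L1*sin(th1) + L2*sin(th1+th2) = 0.862696
d = sqrt(x^2 + y^2) = sqrt(8.541456e-05 + 0.744244) = 0.8627

0.8627 m


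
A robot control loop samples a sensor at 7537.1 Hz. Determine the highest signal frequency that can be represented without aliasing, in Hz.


f_max = f_s/2 = 7537.1/2 = 3768.5500

3768.5500 Hz


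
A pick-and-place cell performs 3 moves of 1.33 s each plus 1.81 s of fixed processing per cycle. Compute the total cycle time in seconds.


T = 3*1.33 + 1.81 = 5.8000

5.8000 s


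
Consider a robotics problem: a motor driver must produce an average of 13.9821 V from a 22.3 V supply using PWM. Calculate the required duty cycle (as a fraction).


D = V_avg/V_supply = 13.9821/22.3 = 0.6270

0.6270


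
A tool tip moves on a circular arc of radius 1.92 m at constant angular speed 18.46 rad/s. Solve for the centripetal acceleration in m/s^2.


a_c = omega^2 * r = 18.46^2 * 1.92 = 654.2815

654.2815 m/s^2


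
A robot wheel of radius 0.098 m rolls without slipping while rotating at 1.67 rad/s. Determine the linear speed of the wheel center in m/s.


v = omega * r = 1.67 * 0.098 = 0.1637

0.1637 m/s


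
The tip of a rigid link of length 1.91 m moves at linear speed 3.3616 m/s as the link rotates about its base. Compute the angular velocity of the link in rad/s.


omega = v / L = 3.3616 / 1.91 = 1.7600

1.7600 rad/s


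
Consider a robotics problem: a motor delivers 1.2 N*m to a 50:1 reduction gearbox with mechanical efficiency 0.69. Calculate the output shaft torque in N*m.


tau_out = tau_in * N * eta = 1.2 * 50 * 0.69 = 41.4000

41.4000 N*m


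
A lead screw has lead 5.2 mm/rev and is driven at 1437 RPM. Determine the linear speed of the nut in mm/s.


v = lead * (RPM/60) = 5.2*1437/60 = 124.5400

124.5400 mm/s


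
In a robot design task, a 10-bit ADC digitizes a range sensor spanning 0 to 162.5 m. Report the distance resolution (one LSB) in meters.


res = range / 2^n = 162.5/2^10 = 162.5/1024 = 0.1587

0.1587 m


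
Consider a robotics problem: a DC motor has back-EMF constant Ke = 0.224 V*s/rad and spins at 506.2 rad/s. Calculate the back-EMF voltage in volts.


V_emf = Ke * omega = 0.224*506.2 = 113.3888

113.3888 V


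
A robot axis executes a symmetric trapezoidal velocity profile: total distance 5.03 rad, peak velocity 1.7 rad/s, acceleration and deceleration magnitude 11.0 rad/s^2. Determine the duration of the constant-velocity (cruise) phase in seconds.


t_acc = v/a = 0.154545 s, d_acc = v^2/(2a) = 0.131364 rad each
d_cruise = 5.03 - 2*0.131364 = 4.767272 rad
t_cruise = d_cruise/v = 4.767272/1.7 = 2.8043

2.8043 s


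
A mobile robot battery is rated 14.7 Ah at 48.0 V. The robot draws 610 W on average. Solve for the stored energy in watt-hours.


E = capacity * V = 14.7*48.0 = 705.6000

705.6000 Wh


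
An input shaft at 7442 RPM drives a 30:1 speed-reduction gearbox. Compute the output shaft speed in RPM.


omega_out = omega_in / N = 7442 / 30 = 248.0667

248.0667 RPM


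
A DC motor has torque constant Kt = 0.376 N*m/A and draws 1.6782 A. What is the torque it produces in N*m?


tau = Kt * I = 0.376*1.6782 = 0.6310

0.6310 N*m


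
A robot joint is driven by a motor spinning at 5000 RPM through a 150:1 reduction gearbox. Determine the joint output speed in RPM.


omega_joint = omega_motor / N = 5000 / 150 = 33.3333

33.3333 RPM


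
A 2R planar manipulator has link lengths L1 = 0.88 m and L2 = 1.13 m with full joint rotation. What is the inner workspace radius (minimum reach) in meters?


r_min = |L1 - L2| = |0.88 - 1.13| = 0.2500

0.2500 m


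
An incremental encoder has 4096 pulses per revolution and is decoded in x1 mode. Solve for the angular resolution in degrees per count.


resolution = 360 / (PPR * 1) = 360 / 4096 = 0.0879

0.0879 degrees


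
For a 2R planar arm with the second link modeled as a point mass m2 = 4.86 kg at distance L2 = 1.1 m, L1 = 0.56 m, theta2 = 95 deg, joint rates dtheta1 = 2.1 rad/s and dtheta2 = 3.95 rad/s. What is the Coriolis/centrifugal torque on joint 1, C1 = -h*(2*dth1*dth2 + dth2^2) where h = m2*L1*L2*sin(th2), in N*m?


h = m2*L1*L2*sin(th2) = 4.86*0.56*1.1*sin(95 deg) = 2.982368
C1 = -h*(2*2.1*3.95 + 3.95^2) = -2.982368*32.1925 = -96.0099

-96.0099 N*m


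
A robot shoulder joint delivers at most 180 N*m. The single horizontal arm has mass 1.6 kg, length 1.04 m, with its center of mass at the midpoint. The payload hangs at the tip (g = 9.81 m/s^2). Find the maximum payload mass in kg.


tau_arm = m_arm*g*(L/2) = 1.6*9.81*1.04/2 = 8.1619 N*m
tau_payload = tau_max - tau_arm = 180 - 8.1619 = 171.8381
m_payload = tau_payload / (g*L) = 171.8381 / (9.81*1.04) = 16.8429

16.8429 kg


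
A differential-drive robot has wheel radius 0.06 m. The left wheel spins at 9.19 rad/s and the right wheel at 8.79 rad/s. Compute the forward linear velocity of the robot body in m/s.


v = r*(wR + wL)/2 = 0.06*(8.79 + 9.19)/2 = 0.5394

0.5394 m/s


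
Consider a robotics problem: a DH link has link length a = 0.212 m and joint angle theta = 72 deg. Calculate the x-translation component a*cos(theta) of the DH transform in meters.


a*cos(theta) = 0.212*cos(72 deg) = 0.0655

0.0655 m


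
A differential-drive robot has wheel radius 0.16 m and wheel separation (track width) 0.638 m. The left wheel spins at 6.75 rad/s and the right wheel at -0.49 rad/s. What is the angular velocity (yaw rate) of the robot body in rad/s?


omega = r*(wR - wL)/L = 0.16*(-0.49 - (6.75))/0.638 = -1.8157

-1.8157 rad/s


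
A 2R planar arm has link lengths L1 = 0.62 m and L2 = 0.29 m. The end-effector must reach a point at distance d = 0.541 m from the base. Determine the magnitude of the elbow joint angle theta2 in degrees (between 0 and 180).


cos(th2) = (d^2 - L1^2 - L2^2)/(2*L1*L2) = (0.541^2 - 0.62^2 - 0.29^2)/(2*0.62*0.29) = -0.48892937
th2 = acos(-0.48892937) = 119.2702 deg

119.2702 degrees


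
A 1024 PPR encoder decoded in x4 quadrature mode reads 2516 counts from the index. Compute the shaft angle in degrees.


angle = counts * 360 / (PPR*4) = 2516 * 360 / 4096 = 221.1328

221.1328 degrees


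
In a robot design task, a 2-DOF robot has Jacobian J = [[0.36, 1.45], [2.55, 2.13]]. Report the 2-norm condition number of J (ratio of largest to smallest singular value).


JJ^T eigenvalues: trace(JJ^T) = 13.2715, det(JJ^T) = det(J)^2 = 8.58900249
s_max^2 = (13.2715 + sqrt(141.77670229))/2 = 12.58925112
s_min^2 = (13.2715 - sqrt(141.77670229))/2 = 0.68224888
kappa = s_max/s_min = sqrt(12.58925112/0.68224888) = 4.2956

4.2956


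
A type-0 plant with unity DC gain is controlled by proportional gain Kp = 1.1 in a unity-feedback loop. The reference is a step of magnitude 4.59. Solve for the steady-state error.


e_ss = R/(1 + Kp) = 4.59/(1 + 1.1) = 4.59/2.1000 = 2.1857

2.1857


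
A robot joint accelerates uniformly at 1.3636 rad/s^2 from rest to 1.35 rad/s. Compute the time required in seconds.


t = delta_omega / alpha = 1.35 / 1.3636 = 0.9900

0.9900 s


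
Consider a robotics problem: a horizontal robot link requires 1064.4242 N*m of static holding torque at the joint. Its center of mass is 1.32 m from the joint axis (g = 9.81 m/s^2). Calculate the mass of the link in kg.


m = tau / (g*L) = 1064.4242 / (9.81 * 1.32) = 82.2000

82.2000 kg


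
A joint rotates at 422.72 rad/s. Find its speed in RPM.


RPM = 422.72 * 60/(2*pi) = 4036.6787

4036.6787 RPM


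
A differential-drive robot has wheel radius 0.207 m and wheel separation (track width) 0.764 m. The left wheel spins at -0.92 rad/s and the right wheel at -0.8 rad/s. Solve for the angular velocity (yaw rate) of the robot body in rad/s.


omega = r*(wR - wL)/L = 0.207*(-0.8 - (-0.92))/0.764 = 0.0325

0.0325 rad/s


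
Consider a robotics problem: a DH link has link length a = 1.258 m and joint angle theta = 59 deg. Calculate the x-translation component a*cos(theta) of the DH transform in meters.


a*cos(theta) = 1.258*cos(59 deg) = 0.6479

0.6479 m


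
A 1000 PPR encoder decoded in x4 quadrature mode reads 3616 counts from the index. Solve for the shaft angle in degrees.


angle = counts * 360 / (PPR*4) = 3616 * 360 / 4000 = 325.4400

325.4400 degrees


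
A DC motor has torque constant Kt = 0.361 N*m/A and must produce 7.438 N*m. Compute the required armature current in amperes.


I = tau / Kt = 7.438/0.361 = 20.6039

20.6039 A


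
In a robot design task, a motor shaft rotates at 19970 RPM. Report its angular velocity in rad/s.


omega = 19970 * 2*pi/60 = 2091.2535

2091.2535 rad/s


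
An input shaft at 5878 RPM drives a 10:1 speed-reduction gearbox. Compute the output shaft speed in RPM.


omega_out = omega_in / N = 5878 / 10 = 587.8000

587.8000 RPM


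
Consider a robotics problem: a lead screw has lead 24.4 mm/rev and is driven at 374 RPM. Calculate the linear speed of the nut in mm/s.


v = lead * (RPM/60) = 24.4*374/60 = 152.0933

152.0933 mm/s


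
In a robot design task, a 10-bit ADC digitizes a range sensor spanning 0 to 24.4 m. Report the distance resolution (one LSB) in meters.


res = range / 2^n = 24.4/2^10 = 24.4/1024 = 0.0238

0.0238 m


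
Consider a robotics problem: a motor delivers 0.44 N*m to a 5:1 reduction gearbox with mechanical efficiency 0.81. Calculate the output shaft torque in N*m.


tau_out = tau_in * N * eta = 0.44 * 5 * 0.81 = 1.7820

1.7820 N*m


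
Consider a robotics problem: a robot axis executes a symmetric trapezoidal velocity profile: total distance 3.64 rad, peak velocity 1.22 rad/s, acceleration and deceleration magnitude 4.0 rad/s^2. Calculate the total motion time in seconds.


t_acc = v/a = 1.22/4.0 = 0.305000 s
d_acc = v^2/(2a) = 0.186050 rad (each ramp)
d_cruise = 3.64 - 2*0.186050 = 3.267900 rad
t_cruise = 3.267900/1.22 = 2.678607 s
t_total = 2*0.305000 + 2.678607 = 3.2886

3.2886 s


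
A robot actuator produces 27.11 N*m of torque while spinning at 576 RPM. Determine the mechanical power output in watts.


omega = 576 * 2*pi/60 = 60.318579 rad/s
P = tau * omega = 27.11 * 60.318579 = 1635.2367

1635.2367 W


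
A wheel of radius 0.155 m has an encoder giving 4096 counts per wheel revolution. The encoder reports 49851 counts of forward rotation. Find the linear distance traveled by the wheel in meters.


revs = 49851/4096 = 12.170654
d = revs * 2*pi*r = 12.170654 * 2*pi*0.155 = 11.8529

11.8529 m


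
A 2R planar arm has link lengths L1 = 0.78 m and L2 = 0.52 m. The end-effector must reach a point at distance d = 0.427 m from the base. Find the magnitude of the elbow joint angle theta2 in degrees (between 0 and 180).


cos(th2) = (d^2 - L1^2 - L2^2)/(2*L1*L2) = (0.427^2 - 0.78^2 - 0.52^2)/(2*0.78*0.52) = -0.85856879
th2 = acos(-0.85856879) = 149.1563 deg

149.1563 degrees


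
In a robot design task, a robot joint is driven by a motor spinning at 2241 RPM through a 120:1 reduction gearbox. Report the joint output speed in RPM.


omega_joint = omega_motor / N = 2241 / 120 = 18.6750

18.6750 RPM


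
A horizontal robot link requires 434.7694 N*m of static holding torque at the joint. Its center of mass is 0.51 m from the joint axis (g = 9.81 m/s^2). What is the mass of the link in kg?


m = tau / (g*L) = 434.7694 / (9.81 * 0.51) = 86.9000

86.9000 kg


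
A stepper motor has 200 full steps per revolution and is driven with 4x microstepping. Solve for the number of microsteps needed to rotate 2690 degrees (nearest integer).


step_size = 360/(200*4) = 360/800 = 0.450000 deg
n = 2690/(360/800) = 2690*800/360 = 5977.7778 -> 5978

5978 steps


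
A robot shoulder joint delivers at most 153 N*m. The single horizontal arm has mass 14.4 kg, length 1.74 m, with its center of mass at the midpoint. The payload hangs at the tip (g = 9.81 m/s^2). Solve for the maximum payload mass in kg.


tau_arm = m_arm*g*(L/2) = 14.4*9.81*1.74/2 = 122.8997 N*m
tau_payload = tau_max - tau_arm = 153 - 122.8997 = 30.1003
m_payload = tau_payload / (g*L) = 30.1003 / (9.81*1.74) = 1.7634

1.7634 kg


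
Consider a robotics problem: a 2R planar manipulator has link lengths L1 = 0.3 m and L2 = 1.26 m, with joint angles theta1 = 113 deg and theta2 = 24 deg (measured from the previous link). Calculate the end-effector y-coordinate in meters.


y = L1*sin(th1) + L2*sin(th1+th2) = 0.3*sin(113 deg) + 1.26*sin(137 deg) = 1.1355

1.1355 m


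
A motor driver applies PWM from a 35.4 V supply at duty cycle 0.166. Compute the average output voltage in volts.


V_avg = V_supply * D = 35.4*0.166 = 5.8764

5.8764 V


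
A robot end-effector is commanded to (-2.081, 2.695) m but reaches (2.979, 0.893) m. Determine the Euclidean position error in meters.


dx = 2.979 - (-2.081) = 5.0600, dy = 0.893 - (2.695) = -1.8020
err = sqrt(25.603600 + 3.247204) = 5.3713

5.3713 m


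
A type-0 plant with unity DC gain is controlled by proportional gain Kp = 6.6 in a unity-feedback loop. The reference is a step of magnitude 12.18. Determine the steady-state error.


e_ss = R/(1 + Kp) = 12.18/(1 + 6.6) = 12.18/7.6000 = 1.6026

1.6026


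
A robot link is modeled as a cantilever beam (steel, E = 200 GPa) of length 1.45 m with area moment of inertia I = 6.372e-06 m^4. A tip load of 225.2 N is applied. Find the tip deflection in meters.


delta = F*L^3/(3*E*I) = 225.2*1.45^3/(3*2.000e+11*6.372e-06)
      = 686.55035/3823200 = 1.7957e-04

1.7957e-04 m


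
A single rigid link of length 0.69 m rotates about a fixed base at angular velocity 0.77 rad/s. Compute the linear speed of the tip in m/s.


v = L*omega = 0.69 * 0.77 = 0.5313

0.5313 m/s


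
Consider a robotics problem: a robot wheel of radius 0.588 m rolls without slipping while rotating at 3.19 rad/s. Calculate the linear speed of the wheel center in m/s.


v = omega * r = 3.19 * 0.588 = 1.8757

1.8757 m/s


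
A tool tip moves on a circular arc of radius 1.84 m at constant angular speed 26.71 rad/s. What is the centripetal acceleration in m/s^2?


a_c = omega^2 * r = 26.71^2 * 1.84 = 1312.7003

1312.7003 m/s^2


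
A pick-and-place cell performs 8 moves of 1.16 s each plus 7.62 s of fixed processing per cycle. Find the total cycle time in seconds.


T = 8*1.16 + 7.62 = 16.9000

16.9000 s


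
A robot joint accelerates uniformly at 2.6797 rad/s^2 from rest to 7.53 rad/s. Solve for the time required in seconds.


t = delta_omega / alpha = 7.53 / 2.6797 = 2.8100

2.8100 s


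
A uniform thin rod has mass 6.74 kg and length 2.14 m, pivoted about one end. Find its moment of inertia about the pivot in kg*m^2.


I = (1/3)*m*L^2 = (1/3)*6.74*2.14^2 = 10.2888

10.2888 kg*m^2


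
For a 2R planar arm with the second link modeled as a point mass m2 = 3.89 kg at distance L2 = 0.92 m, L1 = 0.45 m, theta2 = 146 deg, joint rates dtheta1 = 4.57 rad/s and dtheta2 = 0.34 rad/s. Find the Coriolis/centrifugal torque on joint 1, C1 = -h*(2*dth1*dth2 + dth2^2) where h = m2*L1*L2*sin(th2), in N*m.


h = m2*L1*L2*sin(th2) = 3.89*0.45*0.92*sin(146 deg) = 0.900558
C1 = -h*(2*4.57*0.34 + 0.34^2) = -0.900558*3.2232 = -2.9027

-2.9027 N*m


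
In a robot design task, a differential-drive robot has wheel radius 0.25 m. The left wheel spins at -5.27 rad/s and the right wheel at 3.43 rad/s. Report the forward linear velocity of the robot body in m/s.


v = r*(wR + wL)/2 = 0.25*(3.43 + -5.27)/2 = -0.2300

-0.2300 m/s


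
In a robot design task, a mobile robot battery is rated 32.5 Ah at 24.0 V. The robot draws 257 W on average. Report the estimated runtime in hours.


E = 32.5*24.0 = 780.0000 Wh
t = E/P = 780.0000/257 = 3.0350

3.0350 hours


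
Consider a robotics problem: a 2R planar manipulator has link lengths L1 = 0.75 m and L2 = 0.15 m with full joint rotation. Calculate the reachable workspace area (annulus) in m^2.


r_max = L1 + L2 = 0.9000, r_min = |L1 - L2| = 0.6000
A = pi*(r_max^2 - r_min^2) = pi*(0.8100 - 0.3600) = 1.4137

1.4137 m^2


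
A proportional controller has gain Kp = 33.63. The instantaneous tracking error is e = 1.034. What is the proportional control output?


u_P = Kp * e = 33.63 * 1.034 = 34.7734

34.7734


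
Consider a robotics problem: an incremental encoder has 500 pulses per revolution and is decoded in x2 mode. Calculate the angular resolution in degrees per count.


resolution = 360 / (PPR * 2) = 360 / 1000 = 0.3600

0.3600 degrees


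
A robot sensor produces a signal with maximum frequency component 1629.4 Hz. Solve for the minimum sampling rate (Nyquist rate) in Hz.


f_s,min = 2*f_max = 2*1629.4 = 3258.8000

3258.8000 Hz
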